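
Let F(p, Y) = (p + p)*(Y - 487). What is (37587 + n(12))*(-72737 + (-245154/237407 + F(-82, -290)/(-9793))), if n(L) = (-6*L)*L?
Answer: -887337063021854145/332132393 ≈ -2.6716e+9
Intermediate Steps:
F(p, Y) = 2*p*(-487 + Y) (F(p, Y) = (2*p)*(-487 + Y) = 2*p*(-487 + Y))
n(L) = -6*L²
(37587 + n(12))*(-72737 + (-245154/237407 + F(-82, -290)/(-9793))) = (37587 - 6*12²)*(-72737 + (-245154/237407 + (2*(-82)*(-487 - 290))/(-9793))) = (37587 - 6*144)*(-72737 + (-245154*1/237407 + (2*(-82)*(-777))*(-1/9793))) = (37587 - 864)*(-72737 + (-245154/237407 + 127428*(-1/9793))) = 36723*(-72737 + (-245154/237407 - 18204/1399)) = 36723*(-72737 - 4664727474/332132393) = 36723*(-24162978597115/332132393) = -887337063021854145/332132393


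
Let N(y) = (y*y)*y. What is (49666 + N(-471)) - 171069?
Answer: -104608514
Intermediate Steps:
N(y) = y**3 (N(y) = y**2*y = y**3)
(49666 + N(-471)) - 171069 = (49666 + (-471)**3) - 171069 = (49666 - 104487111) - 171069 = -104437445 - 171069 = -104608514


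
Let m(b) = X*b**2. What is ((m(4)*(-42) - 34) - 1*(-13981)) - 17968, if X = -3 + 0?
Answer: -2005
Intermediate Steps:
X = -3
m(b) = -3*b**2
((m(4)*(-42) - 34) - 1*(-13981)) - 17968 = ((-3*4**2*(-42) - 34) - 1*(-13981)) - 17968 = ((-3*16*(-42) - 34) + 13981) - 17968 = ((-48*(-42) - 34) + 13981) - 17968 = ((2016 - 34) + 13981) - 17968 = (1982 + 13981) - 17968 = 15963 - 17968 = -2005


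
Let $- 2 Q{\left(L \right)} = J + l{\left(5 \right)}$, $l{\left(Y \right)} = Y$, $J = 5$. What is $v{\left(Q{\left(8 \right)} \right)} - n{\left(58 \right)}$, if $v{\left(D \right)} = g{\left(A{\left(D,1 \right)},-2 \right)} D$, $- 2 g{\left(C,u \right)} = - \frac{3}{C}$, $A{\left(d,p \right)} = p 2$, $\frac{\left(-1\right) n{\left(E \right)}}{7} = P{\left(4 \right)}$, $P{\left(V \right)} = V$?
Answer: $\frac{97}{4} \approx 24.25$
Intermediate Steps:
$n{\left(E \right)} = -28$ ($n{\left(E \right)} = \left(-7\right) 4 = -28$)
$Q{\left(L \right)} = -5$ ($Q{\left(L \right)} = - \frac{5 + 5}{2} = \left(- \frac{1}{2}\right) 10 = -5$)
$A{\left(d,p \right)} = 2 p$
$g{\left(C,u \right)} = \frac{3}{2 C}$ ($g{\left(C,u \right)} = - \frac{\left(-3\right) \frac{1}{C}}{2} = \frac{3}{2 C}$)
$v{\left(D \right)} = \frac{3 D}{4}$ ($v{\left(D \right)} = \frac{3}{2 \cdot 2 \cdot 1} D = \frac{3}{2 \cdot 2} D = \frac{3}{2} \cdot \frac{1}{2} D = \frac{3 D}{4}$)
$v{\left(Q{\left(8 \right)} \right)} - n{\left(58 \right)} = \frac{3}{4} \left(-5\right) - -28 = - \frac{15}{4} + 28 = \frac{97}{4}$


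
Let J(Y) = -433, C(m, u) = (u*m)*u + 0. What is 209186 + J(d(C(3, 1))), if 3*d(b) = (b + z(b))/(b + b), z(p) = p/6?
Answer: 208753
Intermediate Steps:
z(p) = p/6 (z(p) = p*(⅙) = p/6)
C(m, u) = m*u² (C(m, u) = (m*u)*u + 0 = m*u² + 0 = m*u²)
d(b) = 7/36 (d(b) = ((b + b/6)/(b + b))/3 = ((7*b/6)/((2*b)))/3 = ((7*b/6)*(1/(2*b)))/3 = (⅓)*(7/12) = 7/36)
209186 + J(d(C(3, 1))) = 209186 - 433 = 208753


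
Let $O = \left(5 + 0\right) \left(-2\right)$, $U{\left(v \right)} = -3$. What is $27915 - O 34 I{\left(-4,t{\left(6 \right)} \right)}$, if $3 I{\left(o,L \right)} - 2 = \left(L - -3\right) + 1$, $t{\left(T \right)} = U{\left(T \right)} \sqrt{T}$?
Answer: $28595 - 340 \sqrt{6} \approx 27762.0$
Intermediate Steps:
$t{\left(T \right)} = - 3 \sqrt{T}$
$I{\left(o,L \right)} = 2 + \frac{L}{3}$ ($I{\left(o,L \right)} = \frac{2}{3} + \frac{\left(L - -3\right) + 1}{3} = \frac{2}{3} + \frac{\left(L + 3\right) + 1}{3} = \frac{2}{3} + \frac{\left(3 + L\right) + 1}{3} = \frac{2}{3} + \frac{4 + L}{3} = \frac{2}{3} + \left(\frac{4}{3} + \frac{L}{3}\right) = 2 + \frac{L}{3}$)
$O = -10$ ($O = 5 \left(-2\right) = -10$)
$27915 - O 34 I{\left(-4,t{\left(6 \right)} \right)} = 27915 - \left(-10\right) 34 \left(2 + \frac{\left(-3\right) \sqrt{6}}{3}\right) = 27915 - - 340 \left(2 - \sqrt{6}\right) = 27915 - \left(-680 + 340 \sqrt{6}\right) = 27915 + \left(680 - 340 \sqrt{6}\right) = 28595 - 340 \sqrt{6}$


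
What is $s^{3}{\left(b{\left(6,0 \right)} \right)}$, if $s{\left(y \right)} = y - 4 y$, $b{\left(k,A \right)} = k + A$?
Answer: $-5832$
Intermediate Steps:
$b{\left(k,A \right)} = A + k$
$s{\left(y \right)} = - 3 y$
$s^{3}{\left(b{\left(6,0 \right)} \right)} = \left(- 3 \left(0 + 6\right)\right)^{3} = \left(\left(-3\right) 6\right)^{3} = \left(-18\right)^{3} = -5832$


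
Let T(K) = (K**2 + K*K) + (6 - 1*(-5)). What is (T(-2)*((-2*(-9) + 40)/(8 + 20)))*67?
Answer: 36917/14 ≈ 2636.9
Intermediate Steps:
T(K) = 11 + 2*K**2 (T(K) = (K**2 + K**2) + (6 + 5) = 2*K**2 + 11 = 11 + 2*K**2)
(T(-2)*((-2*(-9) + 40)/(8 + 20)))*67 = ((11 + 2*(-2)**2)*((-2*(-9) + 40)/(8 + 20)))*67 = ((11 + 2*4)*((18 + 40)/28))*67 = ((11 + 8)*(58*(1/28)))*67 = (19*(29/14))*67 = (551/14)*67 = 36917/14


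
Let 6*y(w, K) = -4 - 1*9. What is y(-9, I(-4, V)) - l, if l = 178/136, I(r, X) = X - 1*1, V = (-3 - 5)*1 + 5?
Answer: -709/204 ≈ -3.4755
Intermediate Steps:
V = -3 (V = -8*1 + 5 = -8 + 5 = -3)
I(r, X) = -1 + X (I(r, X) = X - 1 = -1 + X)
y(w, K) = -13/6 (y(w, K) = (-4 - 1*9)/6 = (-4 - 9)/6 = (⅙)*(-13) = -13/6)
l = 89/68 (l = 178*(1/136) = 89/68 ≈ 1.3088)
y(-9, I(-4, V)) - l = -13/6 - 1*89/68 = -13/6 - 89/68 = -709/204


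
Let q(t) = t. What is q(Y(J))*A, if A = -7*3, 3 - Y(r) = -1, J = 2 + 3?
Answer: -84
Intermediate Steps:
J = 5
Y(r) = 4 (Y(r) = 3 - 1*(-1) = 3 + 1 = 4)
A = -21
q(Y(J))*A = 4*(-21) = -84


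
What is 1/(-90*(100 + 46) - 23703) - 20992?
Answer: -773408257/36843 ≈ -20992.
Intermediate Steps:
1/(-90*(100 + 46) - 23703) - 20992 = 1/(-90*146 - 23703) - 20992 = 1/(-13140 - 23703) - 20992 = 1/(-36843) - 20992 = -1/36843 - 20992 = -773408257/36843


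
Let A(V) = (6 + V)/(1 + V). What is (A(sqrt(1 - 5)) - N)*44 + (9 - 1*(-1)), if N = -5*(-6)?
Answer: -1222 - 88*I ≈ -1222.0 - 88.0*I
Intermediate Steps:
N = 30
A(V) = (6 + V)/(1 + V)
(A(sqrt(1 - 5)) - N)*44 + (9 - 1*(-1)) = ((6 + sqrt(1 - 5))/(1 + sqrt(1 - 5)) - 1*30)*44 + (9 - 1*(-1)) = ((6 + sqrt(-4))/(1 + sqrt(-4)) - 30)*44 + (9 + 1) = ((6 + 2*I)/(1 + 2*I) - 30)*44 + 10 = (((1 - 2*I)/5)*(6 + 2*I) - 30)*44 + 10 = ((1 - 2*I)*(6 + 2*I)/5 - 30)*44 + 10 = (-30 + (1 - 2*I)*(6 + 2*I)/5)*44 + 10 = (-1320 + 44*(1 - 2*I)*(6 + 2*I)/5) + 10 = -1310 + 44*(1 - 2*I)*(6 + 2*I)/5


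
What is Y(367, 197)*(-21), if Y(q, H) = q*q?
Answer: -2828469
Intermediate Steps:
Y(q, H) = q²
Y(367, 197)*(-21) = 367²*(-21) = 134689*(-21) = -2828469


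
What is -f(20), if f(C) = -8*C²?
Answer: 3200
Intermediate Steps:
-f(20) = -(-8)*20² = -(-8)*400 = -1*(-3200) = 3200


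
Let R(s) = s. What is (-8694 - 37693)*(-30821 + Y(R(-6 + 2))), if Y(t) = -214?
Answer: 1439620545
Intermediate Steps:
(-8694 - 37693)*(-30821 + Y(R(-6 + 2))) = (-8694 - 37693)*(-30821 - 214) = -46387*(-31035) = 1439620545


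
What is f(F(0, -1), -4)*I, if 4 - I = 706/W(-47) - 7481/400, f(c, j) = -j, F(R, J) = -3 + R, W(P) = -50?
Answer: 14729/100 ≈ 147.29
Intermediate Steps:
I = 14729/400 (I = 4 - (706/(-50) - 7481/400) = 4 - (706*(-1/50) - 7481*1/400) = 4 - (-353/25 - 7481/400) = 4 - 1*(-13129/400) = 4 + 13129/400 = 14729/400 ≈ 36.823)
f(F(0, -1), -4)*I = -1*(-4)*(14729/400) = 4*(14729/400) = 14729/100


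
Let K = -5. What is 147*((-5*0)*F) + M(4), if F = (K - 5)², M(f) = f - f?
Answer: 0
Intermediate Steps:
M(f) = 0
F = 100 (F = (-5 - 5)² = (-10)² = 100)
147*((-5*0)*F) + M(4) = 147*(-5*0*100) + 0 = 147*(0*100) + 0 = 147*0 + 0 = 0 + 0 = 0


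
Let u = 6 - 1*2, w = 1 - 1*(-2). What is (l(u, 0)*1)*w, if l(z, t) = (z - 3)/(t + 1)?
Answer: 3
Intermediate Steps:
w = 3 (w = 1 + 2 = 3)
u = 4 (u = 6 - 2 = 4)
l(z, t) = (-3 + z)/(1 + t)
(l(u, 0)*1)*w = (((-3 + 4)/(1 + 0))*1)*3 = ((1/1)*1)*3 = ((1*1)*1)*3 = (1*1)*3 = 1*3 = 3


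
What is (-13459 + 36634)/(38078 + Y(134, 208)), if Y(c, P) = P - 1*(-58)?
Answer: 23175/38344 ≈ 0.60440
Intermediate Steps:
Y(c, P) = 58 + P (Y(c, P) = P + 58 = 58 + P)
(-13459 + 36634)/(38078 + Y(134, 208)) = (-13459 + 36634)/(38078 + (58 + 208)) = 23175/(38078 + 266) = 23175/38344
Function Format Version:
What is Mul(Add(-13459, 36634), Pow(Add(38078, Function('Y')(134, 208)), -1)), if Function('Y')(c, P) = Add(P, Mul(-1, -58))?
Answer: Rational(23175, 38344) ≈ 0.60440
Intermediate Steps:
Function('Y')(c, P) = Add(58, P) (Function('Y')(c, P) = Add(P, 58) = Add(58, P))
Mul(Add(-13459, 36634), Pow(Add(38078, Function('Y')(134, 208)), -1)) = Mul(Add(-13459, 36634), Pow(Add(38078, Add(58, 208)), -1)) = Mul(23175, Pow(Add(38078, 266), -1)) = Mul(23175, Pow(38344, -1)) = Mul(23175, Rational(1, 38344)) = Rational(23175, 38344)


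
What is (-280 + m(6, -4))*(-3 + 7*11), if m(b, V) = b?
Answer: -20276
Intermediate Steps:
(-280 + m(6, -4))*(-3 + 7*11) = (-280 + 6)*(-3 + 7*11) = -274*(-3 + 77) = -274*74 = -20276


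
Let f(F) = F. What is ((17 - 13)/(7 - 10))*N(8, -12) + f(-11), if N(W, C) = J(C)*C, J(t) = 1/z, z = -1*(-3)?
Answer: -17/3 ≈ -5.6667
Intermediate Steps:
z = 3
J(t) = 1/3
N(W, C) = C/3
((17 - 13)/(7 - 10))*N(8, -12) + f(-11) = ((17 - 13)/(7 - 10))*((1/3)*(-12)) - 11 = (4/(-3))*(-4) - 11 = (4*(-1/3))*(-4) - 11 = -4/3*(-4) - 11 = 16/3 - 11 = -17/3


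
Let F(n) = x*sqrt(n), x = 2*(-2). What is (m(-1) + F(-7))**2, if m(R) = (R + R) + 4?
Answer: -108 - 16*I*sqrt(7) ≈ -108.0 - 42.332*I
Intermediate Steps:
m(R) = 4 + 2*R (m(R) = 2*R + 4 = 4 + 2*R)
x = -4
F(n) = -4*sqrt(n)
(m(-1) + F(-7))**2 = ((4 + 2*(-1)) - 4*I*sqrt(7))**2 = ((4 - 2) - 4*I*sqrt(7))**2 = (2 - 4*I*sqrt(7))**2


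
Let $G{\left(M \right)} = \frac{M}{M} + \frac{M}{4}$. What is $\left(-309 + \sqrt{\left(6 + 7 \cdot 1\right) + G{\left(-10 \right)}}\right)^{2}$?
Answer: $\frac{\left(618 - \sqrt{46}\right)^{2}}{4} \approx 93397.0$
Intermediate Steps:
$G{\left(M \right)} = 1 + \frac{M}{4}$ ($G{\left(M \right)} = 1 + M \frac{1}{4} = 1 + \frac{M}{4}$)
$\left(-309 + \sqrt{\left(6 + 7 \cdot 1\right) + G{\left(-10 \right)}}\right)^{2} = \left(-309 + \sqrt{\left(6 + 7 \cdot 1\right) + \left(1 + \frac{1}{4} \left(-10\right)\right)}\right)^{2} = \left(-309 + \sqrt{\left(6 + 7\right) + \left(1 - \frac{5}{2}\right)}\right)^{2} = \left(-309 + \sqrt{13 - \frac{3}{2}}\right)^{2} = \left(-309 + \sqrt{\frac{23}{2}}\right)^{2} = \left(-309 + \frac{\sqrt{46}}{2}\right)^{2}$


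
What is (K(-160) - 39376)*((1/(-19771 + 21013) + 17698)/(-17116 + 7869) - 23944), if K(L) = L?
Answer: 776637868634152/820341 ≈ 9.4673e+8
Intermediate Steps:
(K(-160) - 39376)*((1/(-19771 + 21013) + 17698)/(-17116 + 7869) - 23944) = (-160 - 39376)*((1/(-19771 + 21013) + 17698)/(-17116 + 7869) - 23944) = -39536*((1/1242 + 17698)/(-9247) - 23944) = -39536*((1/1242 + 17698)*(-1/9247) - 23944) = -39536*((21980917/1242)*(-1/9247) - 23944) = -39536*(-3140131/1640682 - 23944) = -39536*(-39287629939/1640682) = 776637868634152/820341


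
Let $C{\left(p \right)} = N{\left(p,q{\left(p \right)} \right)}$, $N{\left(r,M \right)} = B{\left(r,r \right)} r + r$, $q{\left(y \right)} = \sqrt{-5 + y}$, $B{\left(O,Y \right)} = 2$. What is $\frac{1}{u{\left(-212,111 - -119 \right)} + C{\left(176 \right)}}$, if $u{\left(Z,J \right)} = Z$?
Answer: $\frac{1}{316} \approx 0.0031646$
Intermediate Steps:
$N{\left(r,M \right)} = 3 r$ ($N{\left(r,M \right)} = 2 r + r = 3 r$)
$C{\left(p \right)} = 3 p$
$\frac{1}{u{\left(-212,111 - -119 \right)} + C{\left(176 \right)}} = \frac{1}{-212 + 3 \cdot 176} = \frac{1}{-212 + 528} = \frac{1}{316}$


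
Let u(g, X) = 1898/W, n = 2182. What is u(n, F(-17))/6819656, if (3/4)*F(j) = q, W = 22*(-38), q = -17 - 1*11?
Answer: -949/2850616208 ≈ -3.3291e-7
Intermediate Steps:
q = -28 (q = -17 - 11 = -28)
W = -836
F(j) = -112/3 (F(j) = (4/3)*(-28) = -112/3)
u(g, X) = -949/418 (u(g, X) = 1898/(-836) = 1898*(-1/836) = -949/418)
u(n, F(-17))/6819656 = -949/418/6819656 = -949/418*1/6819656 = -949/2850616208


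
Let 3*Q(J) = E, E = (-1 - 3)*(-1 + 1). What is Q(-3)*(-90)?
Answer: 0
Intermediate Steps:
E = 0 (E = -4*0 = 0)
Q(J) = 0 (Q(J) = (⅓)*0 = 0)
Q(-3)*(-90) = 0*(-90) = 0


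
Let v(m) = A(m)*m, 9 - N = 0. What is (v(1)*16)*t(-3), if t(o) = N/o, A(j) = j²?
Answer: -48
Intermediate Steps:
N = 9 (N = 9 - 1*0 = 9 + 0 = 9)
t(o) = 9/o
v(m) = m³ (v(m) = m²*m = m³)
(v(1)*16)*t(-3) = (1³*16)*(9/(-3)) = (1*16)*(9*(-⅓)) = 16*(-3) = -48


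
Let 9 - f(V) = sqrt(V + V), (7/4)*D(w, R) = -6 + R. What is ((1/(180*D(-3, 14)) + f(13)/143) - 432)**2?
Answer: 126577216955750161/678448742400 + 355776919*sqrt(26)/58893120 ≈ 1.8660e+5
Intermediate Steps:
D(w, R) = -24/7 + 4*R/7 (D(w, R) = 4*(-6 + R)/7 = -24/7 + 4*R/7)
f(V) = 9 - sqrt(2)*sqrt(V) (f(V) = 9 - sqrt(V + V) = 9 - sqrt(2*V) = 9 - sqrt(2)*sqrt(V))
((1/(180*D(-3, 14)) + f(13)/143) - 432)**2 = ((1/(180*(-24/7 + (4/7)*14)) + (9 - sqrt(2)*sqrt(13))/143) - 432)**2 = ((1/(180*(-24/7 + 8)) + (9 - sqrt(26))*(1/143)) - 432)**2 = ((1/(180*(32/7)) + (9/143 - sqrt(26)/143)) - 432)**2 = (((1/180)*(7/32) + (9/143 - sqrt(26)/143)) - 432)**2 = ((7/5760 + (9/143 - sqrt(26)/143)) - 432)**2 = ((52841/823680 - sqrt(26)/143) - 432)**2 = (-355776919/823680 - sqrt(26)/143)**2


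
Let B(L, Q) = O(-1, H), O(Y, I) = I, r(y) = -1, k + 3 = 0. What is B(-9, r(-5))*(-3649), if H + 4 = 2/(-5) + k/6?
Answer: 178801/10 ≈ 17880.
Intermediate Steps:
k = -3 (k = -3 + 0 = -3)
H = -49/10 (H = -4 + (2/(-5) - 3/6) = -4 + (2*(-⅕) - 3*⅙) = -4 + (-⅖ - ½) = -4 - 9/10 = -49/10 ≈ -4.9000)
B(L, Q) = -49/10
B(-9, r(-5))*(-3649) = -49/10*(-3649) = 178801/10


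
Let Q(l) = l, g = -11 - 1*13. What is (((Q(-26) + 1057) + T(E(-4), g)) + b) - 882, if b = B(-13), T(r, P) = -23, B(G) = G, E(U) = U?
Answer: 113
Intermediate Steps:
g = -24 (g = -11 - 13 = -24)
b = -13
(((Q(-26) + 1057) + T(E(-4), g)) + b) - 882 = (((-26 + 1057) - 23) - 13) - 882 = ((1031 - 23) - 13) - 882 = (1008 - 13) - 882 = 995 - 882 = 113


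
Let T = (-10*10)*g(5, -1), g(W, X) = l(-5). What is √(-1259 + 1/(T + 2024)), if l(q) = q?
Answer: I*√2005138165/1262 ≈ 35.482*I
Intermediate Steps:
g(W, X) = -5
T = 500 (T = -10*10*(-5) = -100*(-5) = 500)
√(-1259 + 1/(T + 2024)) = √(-1259 + 1/(500 + 2024)) = √(-1259 + 1/2524) = √(-3177715/2524) = I*√2005138165/1262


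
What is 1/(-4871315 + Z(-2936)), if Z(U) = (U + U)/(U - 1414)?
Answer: -2175/10595107189 ≈ -2.0528e-7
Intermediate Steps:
Z(U) = 2*U/(-1414 + U) (Z(U) = (2*U)/(-1414 + U) = 2*U/(-1414 + U))
1/(-4871315 + Z(-2936)) = 1/(-4871315 + 2*(-2936)/(-1414 - 2936)) = 1/(-4871315 + 2*(-2936)/(-4350)) = 1/(-4871315 + 2*(-2936)*(-1/4350)) = 1/(-4871315 + 2936/2175) = 1/(-10595107189/2175) = -2175/10595107189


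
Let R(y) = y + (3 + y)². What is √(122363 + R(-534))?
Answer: √403790 ≈ 635.44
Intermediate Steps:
√(122363 + R(-534)) = √(122363 + (-534 + (3 - 534)²)) = √(122363 + (-534 + (-531)²)) = √(122363 + (-534 + 281961)) = √(122363 + 281427) = √403790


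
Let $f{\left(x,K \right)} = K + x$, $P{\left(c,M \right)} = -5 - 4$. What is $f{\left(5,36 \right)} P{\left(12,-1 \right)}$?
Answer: $-369$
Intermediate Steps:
$P{\left(c,M \right)} = -9$
$f{\left(5,36 \right)} P{\left(12,-1 \right)} = \left(36 + 5\right) \left(-9\right) = 41 \left(-9\right) = -369$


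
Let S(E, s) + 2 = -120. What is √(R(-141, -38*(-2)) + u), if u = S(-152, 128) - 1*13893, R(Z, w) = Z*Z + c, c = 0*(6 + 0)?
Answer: √5866 ≈ 76.590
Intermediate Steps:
c = 0 (c = 0*6 = 0)
S(E, s) = -122 (S(E, s) = -2 - 120 = -122)
R(Z, w) = Z² (R(Z, w) = Z*Z + 0 = Z² + 0 = Z²)
u = -14015 (u = -122 - 1*13893 = -122 - 13893 = -14015)
√(R(-141, -38*(-2)) + u) = √((-141)² - 14015) = √(19881 - 14015) = √5866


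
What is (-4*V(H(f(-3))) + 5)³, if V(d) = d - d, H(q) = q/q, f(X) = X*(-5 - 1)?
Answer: 125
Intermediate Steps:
f(X) = -6*X (f(X) = X*(-6) = -6*X)
H(q) = 1
V(d) = 0
(-4*V(H(f(-3))) + 5)³ = (-4*0 + 5)³ = (0 + 5)³ = 5³ = 125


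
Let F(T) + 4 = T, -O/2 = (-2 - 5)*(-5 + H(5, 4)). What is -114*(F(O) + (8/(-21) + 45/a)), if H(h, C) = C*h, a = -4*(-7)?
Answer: -330733/14 ≈ -23624.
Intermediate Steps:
a = 28
O = 210 (O = -2*(-2 - 5)*(-5 + 4*5) = -(-14)*(-5 + 20) = -(-14)*15 = -2*(-105) = 210)
F(T) = -4 + T
-114*(F(O) + (8/(-21) + 45/a)) = -114*((-4 + 210) + (8/(-21) + 45/28)) = -114*(206 + (8*(-1/21) + 45*(1/28))) = -114*(206 + (-8/21 + 45/28)) = -114*(206 + 103/84) = -114*17407/84 = -330733/14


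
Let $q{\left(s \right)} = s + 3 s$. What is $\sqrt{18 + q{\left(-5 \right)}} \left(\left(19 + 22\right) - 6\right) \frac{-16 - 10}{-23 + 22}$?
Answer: $910 i \sqrt{2} \approx 1286.9 i$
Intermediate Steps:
$q{\left(s \right)} = 4 s$
$\sqrt{18 + q{\left(-5 \right)}} \left(\left(19 + 22\right) - 6\right) \frac{-16 - 10}{-23 + 22} = \sqrt{18 + 4 \left(-5\right)} \left(\left(19 + 22\right) - 6\right) \frac{-16 - 10}{-23 + 22} = \sqrt{18 - 20} \left(41 - 6\right) \left(- \frac{26}{-1}\right) = \sqrt{-2} \cdot 35 \left(\left(-26\right) \left(-1\right)\right) = i \sqrt{2} \cdot 35 \cdot 26 = i \sqrt{2} \cdot 910 = 910 i \sqrt{2}$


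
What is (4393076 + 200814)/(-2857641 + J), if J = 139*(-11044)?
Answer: -4593890/4392757 ≈ -1.0458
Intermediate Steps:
J = -1535116
(4393076 + 200814)/(-2857641 + J) = (4393076 + 200814)/(-2857641 - 1535116) = 4593890/(-4392757) = 4593890*(-1/4392757) = -4593890/4392757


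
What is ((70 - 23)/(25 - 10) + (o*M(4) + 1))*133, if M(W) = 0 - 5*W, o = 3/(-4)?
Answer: 38171/15 ≈ 2544.7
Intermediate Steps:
o = -¾ (o = 3*(-¼) = -¾ ≈ -0.75000)
M(W) = -5*W
((70 - 23)/(25 - 10) + (o*M(4) + 1))*133 = ((70 - 23)/(25 - 10) + (-(-15)*4/4 + 1))*133 = (47/15 + (-¾*(-20) + 1))*133 = (47*(1/15) + (15 + 1))*133 = (47/15 + 16)*133 = (287/15)*133 = 38171/15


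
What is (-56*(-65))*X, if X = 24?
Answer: 87360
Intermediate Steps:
(-56*(-65))*X = -56*(-65)*24 = 3640*24 = 87360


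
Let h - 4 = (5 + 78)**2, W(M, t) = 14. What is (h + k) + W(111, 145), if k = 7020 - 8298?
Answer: 5629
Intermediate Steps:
k = -1278
h = 6893 (h = 4 + (5 + 78)**2 = 4 + 83**2 = 4 + 6889 = 6893)
(h + k) + W(111, 145) = (6893 - 1278) + 14 = 5615 + 14 = 5629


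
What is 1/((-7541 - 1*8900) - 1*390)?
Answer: -1/16831 ≈ -5.9414e-5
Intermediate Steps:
1/((-7541 - 1*8900) - 1*390) = 1/((-7541 - 8900) - 390) = 1/(-16441 - 390) = 1/(-16831) = -1/16831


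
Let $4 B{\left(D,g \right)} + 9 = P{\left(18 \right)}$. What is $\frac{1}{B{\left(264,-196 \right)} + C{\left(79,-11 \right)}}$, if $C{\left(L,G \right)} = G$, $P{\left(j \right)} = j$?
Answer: $- \frac{4}{35} \approx -0.11429$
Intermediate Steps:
$B{\left(D,g \right)} = \frac{9}{4}$ ($B{\left(D,g \right)} = - \frac{9}{4} + \frac{1}{4} \cdot 18 = - \frac{9}{4} + \frac{9}{2} = \frac{9}{4}$)
$\frac{1}{B{\left(264,-196 \right)} + C{\left(79,-11 \right)}} = \frac{1}{\frac{9}{4} - 11} = \frac{1}{- \frac{35}{4}} = - \frac{4}{35}$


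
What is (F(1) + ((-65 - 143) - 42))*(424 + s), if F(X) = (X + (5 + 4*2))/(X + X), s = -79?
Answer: -83835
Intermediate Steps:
F(X) = (13 + X)/(2*X) (F(X) = (X + (5 + 8))/((2*X)) = (X + 13)*(1/(2*X)) = (13 + X)*(1/(2*X)) = (13 + X)/(2*X))
(F(1) + ((-65 - 143) - 42))*(424 + s) = ((½)*(13 + 1)/1 + ((-65 - 143) - 42))*(424 - 79) = ((½)*1*14 + (-208 - 42))*345 = (7 - 250)*345 = -243*345 = -83835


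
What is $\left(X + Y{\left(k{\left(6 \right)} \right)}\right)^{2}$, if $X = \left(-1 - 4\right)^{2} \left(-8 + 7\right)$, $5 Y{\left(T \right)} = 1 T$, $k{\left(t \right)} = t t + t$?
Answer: $\frac{6889}{25} \approx 275.56$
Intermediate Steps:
$k{\left(t \right)} = t + t^{2}$ ($k{\left(t \right)} = t^{2} + t = t + t^{2}$)
$Y{\left(T \right)} = \frac{T}{5}$ ($Y{\left(T \right)} = \frac{1 T}{5} = \frac{T}{5}$)
$X = -25$ ($X = \left(-5\right)^{2} \left(-1\right) = 25 \left(-1\right) = -25$)
$\left(X + Y{\left(k{\left(6 \right)} \right)}\right)^{2} = \left(-25 + \frac{6 \left(1 + 6\right)}{5}\right)^{2} = \left(-25 + \frac{6 \cdot 7}{5}\right)^{2} = \left(-25 + \frac{1}{5} \cdot 42\right)^{2} = \left(-25 + \frac{42}{5}\right)^{2} = \left(- \frac{83}{5}\right)^{2} = \frac{6889}{25}$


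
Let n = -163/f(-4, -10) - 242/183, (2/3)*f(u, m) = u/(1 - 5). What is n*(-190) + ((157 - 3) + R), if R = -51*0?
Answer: 3852502/183 ≈ 21052.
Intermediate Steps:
f(u, m) = -3*u/8 (f(u, m) = 3*(u/(1 - 5))/2 = 3*(u/(-4))/2 = 3*(u*(-¼))/2 = 3*(-u/4)/2 = -3*u/8)
R = 0
n = -20128/183 (n = -163/((-3/8*(-4))) - 242/183 = -163/3/2 - 242*1/183 = -163*⅔ - 242/183 = -326/3 - 242/183 = -20128/183 ≈ -109.99)
n*(-190) + ((157 - 3) + R) = -20128/183*(-190) + ((157 - 3) + 0) = 3824320/183 + (154 + 0) = 3824320/183 + 154 = 3852502/183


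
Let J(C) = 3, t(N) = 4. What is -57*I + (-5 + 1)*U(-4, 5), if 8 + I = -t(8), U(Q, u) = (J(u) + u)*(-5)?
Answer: 844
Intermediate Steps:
U(Q, u) = -15 - 5*u (U(Q, u) = (3 + u)*(-5) = -15 - 5*u)
I = -12 (I = -8 - 1*4 = -8 - 4 = -12)
-57*I + (-5 + 1)*U(-4, 5) = -57*(-12) + (-5 + 1)*(-15 - 5*5) = 684 - 4*(-15 - 25) = 684 - 4*(-40) = 684 + 160 = 844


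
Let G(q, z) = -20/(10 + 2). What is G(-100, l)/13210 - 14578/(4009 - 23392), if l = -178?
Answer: 12836205/17069962 ≈ 0.75198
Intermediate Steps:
G(q, z) = -5/3 (G(q, z) = -20/12 = (1/12)*(-20) = -5/3)
G(-100, l)/13210 - 14578/(4009 - 23392) = -5/3/13210 - 14578/(4009 - 23392) = -5/3*1/13210 - 14578/(-19383) = -1/7926 - 14578*(-1/19383) = -1/7926 + 14578/19383 = 12836205/17069962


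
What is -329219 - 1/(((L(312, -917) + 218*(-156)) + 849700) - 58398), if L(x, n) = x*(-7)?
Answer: -248596559091/755110 ≈ -3.2922e+5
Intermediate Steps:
L(x, n) = -7*x
-329219 - 1/(((L(312, -917) + 218*(-156)) + 849700) - 58398) = -329219 - 1/(((-7*312 + 218*(-156)) + 849700) - 58398) = -329219 - 1/(((-2184 - 34008) + 849700) - 58398) = -329219 - 1/((-36192 + 849700) - 58398) = -329219 - 1/(813508 - 58398) = -329219 - 1/755110 = -248596559091/755110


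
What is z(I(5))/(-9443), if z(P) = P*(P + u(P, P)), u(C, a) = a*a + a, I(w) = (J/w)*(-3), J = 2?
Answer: -144/1180375 ≈ -0.00012200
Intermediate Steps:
I(w) = -6/w (I(w) = (2/w)*(-3) = -6/w)
u(C, a) = a + a**2 (u(C, a) = a**2 + a = a + a**2)
z(P) = P*(P + P*(1 + P))
z(I(5))/(-9443) = ((-6/5)**2*(2 - 6/5))/(-9443) = ((-6*1/5)**2*(2 - 6*1/5))*(-1/9443) = ((-6/5)**2*(2 - 6/5))*(-1/9443) = ((36/25)*(4/5))*(-1/9443) = (144/125)*(-1/9443) = -144/1180375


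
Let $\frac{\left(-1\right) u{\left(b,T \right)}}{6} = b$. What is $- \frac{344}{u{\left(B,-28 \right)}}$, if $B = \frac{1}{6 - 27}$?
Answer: $-1204$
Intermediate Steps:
$B = - \frac{1}{21}$ ($B = \frac{1}{-21} = - \frac{1}{21} \approx -0.047619$)
$u{\left(b,T \right)} = - 6 b$
$- \frac{344}{u{\left(B,-28 \right)}} = - \frac{344}{\left(-6\right) \left(- \frac{1}{21}\right)} = - \frac{344}{\frac{2}{7}} = \left(-344\right) \frac{7}{2} = -1204$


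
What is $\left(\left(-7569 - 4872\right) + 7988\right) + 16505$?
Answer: $12052$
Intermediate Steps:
$\left(\left(-7569 - 4872\right) + 7988\right) + 16505 = \left(-12441 + 7988\right) + 16505 = -4453 + 16505 = 12052$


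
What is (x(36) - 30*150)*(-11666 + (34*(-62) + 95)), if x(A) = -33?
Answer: 62006907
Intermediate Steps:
(x(36) - 30*150)*(-11666 + (34*(-62) + 95)) = (-33 - 30*150)*(-11666 + (34*(-62) + 95)) = (-33 - 4500)*(-11666 + (-2108 + 95)) = -4533*(-11666 - 2013) = -4533*(-13679) = 62006907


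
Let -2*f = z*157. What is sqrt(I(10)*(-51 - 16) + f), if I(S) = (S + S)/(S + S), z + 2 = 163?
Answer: I*sqrt(50822)/2 ≈ 112.72*I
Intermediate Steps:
z = 161 (z = -2 + 163 = 161)
I(S) = 1 (I(S) = (2*S)/((2*S)) = (2*S)*(1/(2*S)) = 1)
f = -25277/2 (f = -161*157/2 = -1/2*25277 = -25277/2 ≈ -12639.)
sqrt(I(10)*(-51 - 16) + f) = sqrt(1*(-51 - 16) - 25277/2) = sqrt(1*(-67) - 25277/2) = sqrt(-67 - 25277/2) = sqrt(-25411/2) = I*sqrt(50822)/2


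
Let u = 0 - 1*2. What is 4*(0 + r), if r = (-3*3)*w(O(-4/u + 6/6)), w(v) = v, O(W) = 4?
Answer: -144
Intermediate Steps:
u = -2 (u = 0 - 2 = -2)
r = -36 (r = -3*3*4 = -9*4 = -36)
4*(0 + r) = 4*(0 - 36) = 4*(-36) = -144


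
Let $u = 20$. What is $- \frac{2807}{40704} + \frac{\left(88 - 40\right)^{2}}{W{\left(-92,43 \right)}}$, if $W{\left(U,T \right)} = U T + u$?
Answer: $- \frac{1091983}{1668864} \approx -0.65433$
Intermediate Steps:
$W{\left(U,T \right)} = 20 + T U$ ($W{\left(U,T \right)} = U T + 20 = T U + 20 = 20 + T U$)
$- \frac{2807}{40704} + \frac{\left(88 - 40\right)^{2}}{W{\left(-92,43 \right)}} = - \frac{2807}{40704} + \frac{\left(88 - 40\right)^{2}}{20 + 43 \left(-92\right)} = \left(-2807\right) \frac{1}{40704} + \frac{48^{2}}{20 - 3956} = - \frac{2807}{40704} + \frac{2304}{-3936} = - \frac{2807}{40704} + 2304 \left(- \frac{1}{3936}\right) = - \frac{2807}{40704} - \frac{24}{41} = - \frac{1091983}{1668864}$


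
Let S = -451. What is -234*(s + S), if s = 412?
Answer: 9126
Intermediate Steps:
-234*(s + S) = -234*(412 - 451) = -234*(-39) = 9126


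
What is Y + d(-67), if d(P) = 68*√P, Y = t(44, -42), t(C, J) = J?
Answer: -42 + 68*I*√67 ≈ -42.0 + 556.6*I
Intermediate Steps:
Y = -42
Y + d(-67) = -42 + 68*√(-67) = -42 + 68*(I*√67) = -42 + 68*I*√67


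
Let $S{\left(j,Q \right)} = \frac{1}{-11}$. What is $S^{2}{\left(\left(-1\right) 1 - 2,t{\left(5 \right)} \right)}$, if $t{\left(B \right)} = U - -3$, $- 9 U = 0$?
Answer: $\frac{1}{121} \approx 0.0082645$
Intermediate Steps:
$U = 0$ ($U = \left(- \frac{1}{9}\right) 0 = 0$)
$t{\left(B \right)} = 3$ ($t{\left(B \right)} = 0 - -3 = 0 + 3 = 3$)
$S{\left(j,Q \right)} = - \frac{1}{11}$
$S^{2}{\left(\left(-1\right) 1 - 2,t{\left(5 \right)} \right)} = \left(- \frac{1}{11}\right)^{2} = \frac{1}{121}$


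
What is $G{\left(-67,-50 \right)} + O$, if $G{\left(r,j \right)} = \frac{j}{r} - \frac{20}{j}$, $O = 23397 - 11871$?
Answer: $\frac{3861594}{335} \approx 11527.0$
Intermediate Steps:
$O = 11526$ ($O = 23397 - 11871 = 11526$)
$G{\left(r,j \right)} = - \frac{20}{j} + \frac{j}{r}$
$G{\left(-67,-50 \right)} + O = \left(- \frac{20}{-50} - \frac{50}{-67}\right) + 11526 = \left(\left(-20\right) \left(- \frac{1}{50}\right) - - \frac{50}{67}\right) + 11526 = \left(\frac{2}{5} + \frac{50}{67}\right) + 11526 = \frac{384}{335} + 11526 = \frac{3861594}{335}$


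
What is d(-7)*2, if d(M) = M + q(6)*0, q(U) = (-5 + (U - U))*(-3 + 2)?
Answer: -14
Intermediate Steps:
q(U) = 5 (q(U) = (-5 + 0)*(-1) = -5*(-1) = 5)
d(M) = M (d(M) = M + 5*0 = M + 0 = M)
d(-7)*2 = -7*2 = -14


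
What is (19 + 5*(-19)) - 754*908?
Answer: -684708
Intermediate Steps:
(19 + 5*(-19)) - 754*908 = (19 - 95) - 684632 = -76 - 684632 = -684708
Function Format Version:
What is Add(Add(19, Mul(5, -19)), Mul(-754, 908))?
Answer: -684708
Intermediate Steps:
Add(Add(19, Mul(5, -19)), Mul(-754, 908)) = Add(Add(19, -95), -684632) = Add(-76, -684632) = -684708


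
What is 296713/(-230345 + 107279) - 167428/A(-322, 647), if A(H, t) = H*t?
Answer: -20605355947/12819416022 ≈ -1.6074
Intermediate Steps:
296713/(-230345 + 107279) - 167428/A(-322, 647) = 296713/(-230345 + 107279) - 167428/((-322*647)) = 296713/(-123066) - 167428/(-208334) = 296713*(-1/123066) - 167428*(-1/208334) = -296713/123066 + 83714/104167 = -20605355947/12819416022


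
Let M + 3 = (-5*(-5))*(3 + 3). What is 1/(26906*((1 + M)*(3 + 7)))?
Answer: 1/39820880 ≈ 2.5112e-8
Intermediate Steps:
M = 147 (M = -3 + (-5*(-5))*(3 + 3) = -3 + 25*6 = -3 + 150 = 147)
1/(26906*((1 + M)*(3 + 7))) = 1/(26906*((1 + 147)*(3 + 7))) = 1/(26906*(148*10)) = 1/(26906*1480) = 1/39820880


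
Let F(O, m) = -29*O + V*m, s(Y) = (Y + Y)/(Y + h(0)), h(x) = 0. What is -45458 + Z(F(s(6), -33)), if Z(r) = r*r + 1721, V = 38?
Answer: 1677607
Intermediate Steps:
s(Y) = 2 (s(Y) = (Y + Y)/(Y + 0) = (2*Y)/Y = 2)
F(O, m) = -29*O + 38*m
Z(r) = 1721 + r² (Z(r) = r² + 1721 = 1721 + r²)
-45458 + Z(F(s(6), -33)) = -45458 + (1721 + (-29*2 + 38*(-33))²) = -45458 + (1721 + (-58 - 1254)²) = -45458 + (1721 + (-1312)²) = -45458 + (1721 + 1721344) = -45458 + 1723065 = 1677607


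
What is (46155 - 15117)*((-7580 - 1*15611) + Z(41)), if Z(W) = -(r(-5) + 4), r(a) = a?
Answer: -719771220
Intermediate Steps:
Z(W) = 1 (Z(W) = -(-5 + 4) = -1*(-1) = 1)
(46155 - 15117)*((-7580 - 1*15611) + Z(41)) = (46155 - 15117)*((-7580 - 1*15611) + 1) = 31038*((-7580 - 15611) + 1) = 31038*(-23191 + 1) = 31038*(-23190) = -719771220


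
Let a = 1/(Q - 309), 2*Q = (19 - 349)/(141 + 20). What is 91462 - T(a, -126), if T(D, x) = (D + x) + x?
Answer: 4577812757/49914 ≈ 91714.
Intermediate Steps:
Q = -165/161 (Q = ((19 - 349)/(141 + 20))/2 = (-330/161)/2 = (-330*1/161)/2 = (1/2)*(-330/161) = -165/161 ≈ -1.0248)
a = -161/49914 (a = 1/(-165/161 - 309) = 1/(-49914/161) = -161/49914 ≈ -0.0032255)
T(D, x) = D + 2*x
91462 - T(a, -126) = 91462 - (-161/49914 + 2*(-126)) = 91462 - (-161/49914 - 252) = 91462 - 1*(-12578489/49914) = 91462 + 12578489/49914 = 4577812757/49914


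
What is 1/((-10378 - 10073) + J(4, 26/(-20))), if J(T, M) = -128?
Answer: -1/20579 ≈ -4.8593e-5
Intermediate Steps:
1/((-10378 - 10073) + J(4, 26/(-20))) = 1/((-10378 - 10073) - 128) = 1/(-20451 - 128) = 1/(-20579) = -1/20579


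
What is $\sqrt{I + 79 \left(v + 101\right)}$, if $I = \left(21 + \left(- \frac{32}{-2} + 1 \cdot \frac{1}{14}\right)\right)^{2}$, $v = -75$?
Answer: $\frac{\sqrt{671945}}{14} \approx 58.552$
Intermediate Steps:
$I = \frac{269361}{196}$ ($I = \left(21 + \left(\left(-32\right) \left(- \frac{1}{2}\right) + 1 \cdot \frac{1}{14}\right)\right)^{2} = \left(21 + \left(16 + \frac{1}{14}\right)\right)^{2} = \left(21 + \frac{225}{14}\right)^{2} = \left(\frac{519}{14}\right)^{2} = \frac{269361}{196} \approx 1374.3$)
$\sqrt{I + 79 \left(v + 101\right)} = \sqrt{\frac{269361}{196} + 79 \left(-75 + 101\right)} = \sqrt{\frac{269361}{196} + 79 \cdot 26} = \sqrt{\frac{269361}{196} + 2054} = \sqrt{\frac{671945}{196}} = \frac{\sqrt{671945}}{14}$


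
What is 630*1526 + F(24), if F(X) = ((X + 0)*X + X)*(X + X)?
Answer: 990180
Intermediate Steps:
F(X) = 2*X*(X + X**2) (F(X) = (X*X + X)*(2*X) = (X**2 + X)*(2*X) = (X + X**2)*(2*X) = 2*X*(X + X**2))
630*1526 + F(24) = 630*1526 + 2*24**2*(1 + 24) = 961380 + 2*576*25 = 961380 + 28800 = 990180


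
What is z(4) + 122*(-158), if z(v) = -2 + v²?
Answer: -19262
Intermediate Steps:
z(4) + 122*(-158) = (-2 + 4²) + 122*(-158) = (-2 + 16) - 19276 = 14 - 19276 = -19262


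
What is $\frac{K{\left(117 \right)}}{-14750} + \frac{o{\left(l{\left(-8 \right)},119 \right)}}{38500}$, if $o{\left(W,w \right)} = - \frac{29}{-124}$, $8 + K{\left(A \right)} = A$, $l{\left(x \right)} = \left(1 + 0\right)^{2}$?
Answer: $- \frac{2079753}{281666000} \approx -0.0073838$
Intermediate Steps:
$l{\left(x \right)} = 1$ ($l{\left(x \right)} = 1^{2} = 1$)
$K{\left(A \right)} = -8 + A$
$o{\left(W,w \right)} = \frac{29}{124}$ ($o{\left(W,w \right)} = \left(-29\right) \left(- \frac{1}{124}\right) = \frac{29}{124}$)
$\frac{K{\left(117 \right)}}{-14750} + \frac{o{\left(l{\left(-8 \right)},119 \right)}}{38500} = \frac{-8 + 117}{-14750} + \frac{29}{124 \cdot 38500} = 109 \left(- \frac{1}{14750}\right) + \frac{29}{124} \cdot \frac{1}{38500} = - \frac{109}{14750} + \frac{29}{4774000} = - \frac{2079753}{281666000}$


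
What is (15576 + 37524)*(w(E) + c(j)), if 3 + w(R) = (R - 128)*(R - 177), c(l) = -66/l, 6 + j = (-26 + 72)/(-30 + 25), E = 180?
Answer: 158742450/19 ≈ 8.3549e+6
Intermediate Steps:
j = -76/5 (j = -6 + (-26 + 72)/(-30 + 25) = -6 + 46/(-5) = -6 + 46*(-⅕) = -6 - 46/5 = -76/5 ≈ -15.200)
w(R) = -3 + (-177 + R)*(-128 + R) (w(R) = -3 + (R - 128)*(R - 177) = -3 + (-128 + R)*(-177 + R) = -3 + (-177 + R)*(-128 + R))
(15576 + 37524)*(w(E) + c(j)) = (15576 + 37524)*((22653 + 180² - 305*180) - 66/(-76/5)) = 53100*((22653 + 32400 - 54900) - 66*(-5/76)) = 53100*(153 + 165/38) = 53100*(5979/38) = 158742450/19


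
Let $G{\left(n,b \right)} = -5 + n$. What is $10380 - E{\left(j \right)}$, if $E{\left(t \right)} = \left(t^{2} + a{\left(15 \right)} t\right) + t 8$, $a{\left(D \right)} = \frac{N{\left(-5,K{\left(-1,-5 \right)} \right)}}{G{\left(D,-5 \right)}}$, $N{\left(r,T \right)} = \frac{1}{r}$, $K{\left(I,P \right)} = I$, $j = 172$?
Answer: $- \frac{514414}{25} \approx -20577.0$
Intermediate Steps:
$a{\left(D \right)} = - \frac{1}{5 \left(-5 + D\right)}$ ($a{\left(D \right)} = \frac{1}{\left(-5\right) \left(-5 + D\right)} = - \frac{1}{5 \left(-5 + D\right)}$)
$E{\left(t \right)} = t^{2} + \frac{399 t}{50}$ ($E{\left(t \right)} = \left(t^{2} + - \frac{1}{-25 + 5 \cdot 15} t\right) + t 8 = \left(t^{2} + - \frac{1}{-25 + 75} t\right) + 8 t = \left(t^{2} + - \frac{1}{50} t\right) + 8 t = \left(t^{2} + \left(-1\right) \frac{1}{50} t\right) + 8 t = \left(t^{2} - \frac{t}{50}\right) + 8 t = t^{2} + \frac{399 t}{50}$)
$10380 - E{\left(j \right)} = 10380 - \frac{1}{50} \cdot 172 \left(399 + 50 \cdot 172\right) = 10380 - \frac{1}{50} \cdot 172 \left(399 + 8600\right) = 10380 - \frac{1}{50} \cdot 172 \cdot 8999 = 10380 - \frac{773914}{25} = - \frac{514414}{25}$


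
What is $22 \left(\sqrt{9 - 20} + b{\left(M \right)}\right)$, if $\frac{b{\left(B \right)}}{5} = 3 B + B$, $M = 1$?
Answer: $440 + 22 i \sqrt{11} \approx 440.0 + 72.966 i$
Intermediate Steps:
$b{\left(B \right)} = 20 B$ ($b{\left(B \right)} = 5 \left(3 B + B\right) = 5 \cdot 4 B = 20 B$)
$22 \left(\sqrt{9 - 20} + b{\left(M \right)}\right) = 22 \left(\sqrt{9 - 20} + 20 \cdot 1\right) = 22 \left(\sqrt{-11} + 20\right) = 22 \left(i \sqrt{11} + 20\right) = 22 \left(20 + i \sqrt{11}\right) = 440 + 22 i \sqrt{11}$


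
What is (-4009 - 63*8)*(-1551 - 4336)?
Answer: 26568031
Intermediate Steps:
(-4009 - 63*8)*(-1551 - 4336) = (-4009 - 504)*(-5887) = -4513*(-5887) = 26568031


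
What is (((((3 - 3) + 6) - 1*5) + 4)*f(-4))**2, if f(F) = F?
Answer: 400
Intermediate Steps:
(((((3 - 3) + 6) - 1*5) + 4)*f(-4))**2 = (((((3 - 3) + 6) - 1*5) + 4)*(-4))**2 = ((((0 + 6) - 5) + 4)*(-4))**2 = (((6 - 5) + 4)*(-4))**2 = ((1 + 4)*(-4))**2 = (5*(-4))**2 = (-20)**2 = 400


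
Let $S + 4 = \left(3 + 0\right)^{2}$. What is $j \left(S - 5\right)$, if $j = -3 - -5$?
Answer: $0$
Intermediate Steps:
$j = 2$ ($j = -3 + 5 = 2$)
$S = 5$ ($S = -4 + \left(3 + 0\right)^{2} = -4 + 3^{2} = -4 + 9 = 5$)
$j \left(S - 5\right) = 2 \left(5 - 5\right) = 2 \cdot 0 = 0$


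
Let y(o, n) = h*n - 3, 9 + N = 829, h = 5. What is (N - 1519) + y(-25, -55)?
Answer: -977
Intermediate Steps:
N = 820 (N = -9 + 829 = 820)
y(o, n) = -3 + 5*n (y(o, n) = 5*n - 3 = -3 + 5*n)
(N - 1519) + y(-25, -55) = (820 - 1519) + (-3 + 5*(-55)) = -699 + (-3 - 275) = -699 - 278 = -977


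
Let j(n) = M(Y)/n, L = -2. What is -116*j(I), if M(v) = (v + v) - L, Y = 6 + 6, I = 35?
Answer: -3016/35 ≈ -86.171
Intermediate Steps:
Y = 12
M(v) = 2 + 2*v (M(v) = (v + v) - 1*(-2) = 2*v + 2 = 2 + 2*v)
j(n) = 26/n (j(n) = (2 + 2*12)/n = (2 + 24)/n = 26/n)
-116*j(I) = -3016/35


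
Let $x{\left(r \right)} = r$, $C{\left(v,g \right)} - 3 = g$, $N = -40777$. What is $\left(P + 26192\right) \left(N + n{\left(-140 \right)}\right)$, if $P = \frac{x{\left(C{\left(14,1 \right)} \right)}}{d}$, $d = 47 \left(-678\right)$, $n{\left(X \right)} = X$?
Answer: $- \frac{5691788390626}{5311} \approx -1.0717 \cdot 10^{9}$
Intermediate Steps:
$C{\left(v,g \right)} = 3 + g$
$d = -31866$
$P = - \frac{2}{15933}$ ($P = \frac{3 + 1}{-31866} = 4 \left(- \frac{1}{31866}\right) = - \frac{2}{15933} \approx -0.00012553$)
$\left(P + 26192\right) \left(N + n{\left(-140 \right)}\right) = \left(- \frac{2}{15933} + 26192\right) \left(-40777 - 140\right) = \frac{417317134}{15933} \left(-40917\right) = - \frac{5691788390626}{5311}$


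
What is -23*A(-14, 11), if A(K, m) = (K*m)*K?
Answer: -49588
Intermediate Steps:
A(K, m) = m*K²
-23*A(-14, 11) = -253*(-14)² = -253*196 = -23*2156 = -49588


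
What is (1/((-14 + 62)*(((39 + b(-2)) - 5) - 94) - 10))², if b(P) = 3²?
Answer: 1/6041764 ≈ 1.6551e-7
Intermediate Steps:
b(P) = 9
(1/((-14 + 62)*(((39 + b(-2)) - 5) - 94) - 10))² = (1/((-14 + 62)*(((39 + 9) - 5) - 94) - 10))² = (1/(48*((48 - 5) - 94) - 10))² = (1/(48*(43 - 94) - 10))² = (1/(48*(-51) - 10))² = (1/(-2448 - 10))² = (1/(-2458))² = (-1/2458)² = 1/6041764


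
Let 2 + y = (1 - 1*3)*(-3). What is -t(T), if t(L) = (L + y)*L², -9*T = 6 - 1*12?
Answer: -56/27 ≈ -2.0741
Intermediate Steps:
y = 4 (y = -2 + (1 - 1*3)*(-3) = -2 + (1 - 3)*(-3) = -2 - 2*(-3) = -2 + 6 = 4)
T = ⅔ (T = -(6 - 1*12)/9 = -(6 - 12)/9 = -⅑*(-6) = ⅔ ≈ 0.66667)
t(L) = L²*(4 + L) (t(L) = (L + 4)*L² = (4 + L)*L² = L²*(4 + L))
-t(T) = -(⅔)²*(4 + ⅔) = -4*14/(9*3) = -1*56/27 = -56/27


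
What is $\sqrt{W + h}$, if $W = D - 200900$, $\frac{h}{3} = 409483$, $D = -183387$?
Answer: $\sqrt{844162} \approx 918.78$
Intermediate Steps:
$h = 1228449$ ($h = 3 \cdot 409483 = 1228449$)
$W = -384287$ ($W = -183387 - 200900 = -384287$)
$\sqrt{W + h} = \sqrt{-384287 + 1228449} = \sqrt{844162}$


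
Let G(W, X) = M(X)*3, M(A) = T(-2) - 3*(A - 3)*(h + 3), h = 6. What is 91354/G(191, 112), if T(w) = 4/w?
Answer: -91354/8835 ≈ -10.340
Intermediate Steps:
M(A) = 79 - 27*A (M(A) = 4/(-2) - 3*(A - 3)*(6 + 3) = 4*(-½) - 3*(-3 + A)*9 = -2 - (-9 + 3*A)*9 = -2 - (-81 + 27*A) = -2 + (81 - 27*A) = 79 - 27*A)
G(W, X) = 237 - 81*X (G(W, X) = (79 - 27*X)*3 = 237 - 81*X)
91354/G(191, 112) = 91354/(237 - 81*112) = 91354/(237 - 9072) = 91354/(-8835) = 91354*(-1/8835) = -91354/8835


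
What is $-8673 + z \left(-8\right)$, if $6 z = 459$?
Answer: $-9285$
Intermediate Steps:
$z = \frac{153}{2}$ ($z = \frac{1}{6} \cdot 459 = \frac{153}{2} \approx 76.5$)
$-8673 + z \left(-8\right) = -8673 + \frac{153}{2} \left(-8\right) = -8673 - 612 = -9285$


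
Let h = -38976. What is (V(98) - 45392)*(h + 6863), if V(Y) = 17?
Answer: 1457127375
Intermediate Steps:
(V(98) - 45392)*(h + 6863) = (17 - 45392)*(-38976 + 6863) = -45375*(-32113) = 1457127375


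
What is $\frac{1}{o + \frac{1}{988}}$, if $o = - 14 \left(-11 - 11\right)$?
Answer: $\frac{988}{304305} \approx 0.0032467$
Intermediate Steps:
$o = 308$ ($o = \left(-14\right) \left(-22\right) = 308$)
$\frac{1}{o + \frac{1}{988}} = \frac{1}{308 + \frac{1}{988}} = \frac{1}{\frac{304305}{988}} = \frac{988}{304305}$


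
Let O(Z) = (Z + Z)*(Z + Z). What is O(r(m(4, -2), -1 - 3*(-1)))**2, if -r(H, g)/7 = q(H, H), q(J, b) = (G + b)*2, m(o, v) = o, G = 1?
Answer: 384160000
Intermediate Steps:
q(J, b) = 2 + 2*b (q(J, b) = (1 + b)*2 = 2 + 2*b)
r(H, g) = -14 - 14*H (r(H, g) = -7*(2 + 2*H) = -14 - 14*H)
O(Z) = 4*Z**2 (O(Z) = (2*Z)*(2*Z) = 4*Z**2)
O(r(m(4, -2), -1 - 3*(-1)))**2 = (4*(-14 - 14*4)**2)**2 = (4*(-14 - 56)**2)**2 = (4*(-70)**2)**2 = (4*4900)**2 = 19600**2 = 384160000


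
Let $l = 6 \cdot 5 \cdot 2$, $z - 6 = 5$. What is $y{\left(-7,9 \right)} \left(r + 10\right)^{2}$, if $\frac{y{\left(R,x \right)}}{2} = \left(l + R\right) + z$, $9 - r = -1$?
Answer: $51200$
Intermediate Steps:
$r = 10$ ($r = 9 - -1 = 9 + 1 = 10$)
$z = 11$ ($z = 6 + 5 = 11$)
$l = 60$ ($l = 30 \cdot 2 = 60$)
$y{\left(R,x \right)} = 142 + 2 R$ ($y{\left(R,x \right)} = 2 \left(\left(60 + R\right) + 11\right) = 2 \left(71 + R\right) = 142 + 2 R$)
$y{\left(-7,9 \right)} \left(r + 10\right)^{2} = \left(142 + 2 \left(-7\right)\right) \left(10 + 10\right)^{2} = \left(142 - 14\right) 20^{2} = 128 \cdot 400 = 51200$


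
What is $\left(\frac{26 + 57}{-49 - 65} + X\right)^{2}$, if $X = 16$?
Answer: $\frac{3031081}{12996} \approx 233.23$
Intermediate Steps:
$\left(\frac{26 + 57}{-49 - 65} + X\right)^{2} = \left(\frac{26 + 57}{-49 - 65} + 16\right)^{2} = \left(\frac{83}{-114} + 16\right)^{2} = \left(83 \left(- \frac{1}{114}\right) + 16\right)^{2} = \left(- \frac{83}{114} + 16\right)^{2} = \left(\frac{1741}{114}\right)^{2} = \frac{3031081}{12996}$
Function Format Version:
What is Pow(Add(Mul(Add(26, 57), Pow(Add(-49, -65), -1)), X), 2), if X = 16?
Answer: Rational(3031081, 12996) ≈ 233.23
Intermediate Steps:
Pow(Add(Mul(Add(26, 57), Pow(Add(-49, -65), -1)), X), 2) = Pow(Add(Mul(Add(26, 57), Pow(Add(-49, -65), -1)), 16), 2) = Pow(Add(Mul(83, Pow(-114, -1)), 16), 2) = Pow(Add(Mul(83, Rational(-1, 114)), 16), 2) = Pow(Add(Rational(-83, 114), 16), 2) = Pow(Rational(1741, 114), 2) = Rational(3031081, 12996)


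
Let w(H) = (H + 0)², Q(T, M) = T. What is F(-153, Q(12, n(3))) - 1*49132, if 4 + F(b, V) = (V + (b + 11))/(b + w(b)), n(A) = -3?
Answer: -571353473/11628 ≈ -49136.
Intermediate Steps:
w(H) = H²
F(b, V) = -4 + (11 + V + b)/(b + b²) (F(b, V) = -4 + (V + (b + 11))/(b + b²) = -4 + (V + (11 + b))/(b + b²) = -4 + (11 + V + b)/(b + b²))
F(-153, Q(12, n(3))) - 1*49132 = (11 + 12 - 4*(-153)² - 3*(-153))/((-153)*(1 - 153)) - 1*49132 = -1/153*(11 + 12 - 4*23409 + 459)/(-152) - 49132 = -1/153*(-1/152)*(11 + 12 - 93636 + 459) - 49132 = -1/153*(-1/152)*(-93154) - 49132 = -46577/11628 - 49132 = -571353473/11628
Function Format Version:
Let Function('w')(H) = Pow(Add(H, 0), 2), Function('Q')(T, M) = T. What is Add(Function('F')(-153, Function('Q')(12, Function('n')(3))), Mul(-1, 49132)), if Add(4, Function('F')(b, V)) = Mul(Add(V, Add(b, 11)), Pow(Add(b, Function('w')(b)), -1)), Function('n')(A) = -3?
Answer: Rational(-571353473, 11628) ≈ -49136.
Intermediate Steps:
Function('w')(H) = Pow(H, 2)
Function('F')(b, V) = Add(-4, Mul(Pow(Add(b, Pow(b, 2)), -1), Add(11, V, b))) (Function('F')(b, V) = Add(-4, Mul(Add(V, Add(b, 11)), Pow(Add(b, Pow(b, 2)), -1))) = Add(-4, Mul(Add(V, Add(11, b)), Pow(Add(b, Pow(b, 2)), -1))) = Add(-4, Mul(Add(11, V, b), Pow(Add(b, Pow(b, 2)), -1))) = Add(-4, Mul(Pow(Add(b, Pow(b, 2)), -1), Add(11, V, b))))
Add(Function('F')(-153, Function('Q')(12, Function('n')(3))), Mul(-1, 49132)) = Add(Mul(Pow(-153, -1), Pow(Add(1, -153), -1), Add(11, 12, Mul(-4, Pow(-153, 2)), Mul(-3, -153))), Mul(-1, 49132)) = Add(Mul(Rational(-1, 153), Pow(-152, -1), Add(11, 12, Mul(-4, 23409), 459)), -49132) = Add(Mul(Rational(-1, 153), Rational(-1, 152), Add(11, 12, -93636, 459)), -49132) = Add(Mul(Rational(-1, 153), Rational(-1, 152), -93154), -49132) = Add(Rational(-46577, 11628), -49132) = Rational(-571353473, 11628)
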